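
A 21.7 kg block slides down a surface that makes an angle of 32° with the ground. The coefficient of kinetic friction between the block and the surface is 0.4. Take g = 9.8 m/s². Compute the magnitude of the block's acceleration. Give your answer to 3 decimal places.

1.869 m/s²

Resolving the weight along the incline: the component pulling the block down the slope is mg sin 32° = 21.7 × 9.8 × 0.5299 = 112.689 N, and the normal force is N = mg cos 32° = 21.7 × 9.8 × 0.8480 = 180.336 N.
Kinetic friction acts up the slope with magnitude f = μN = 0.4 × 180.336 = 72.134 N.
Net force along the incline is 112.689 − 72.134 = 40.555 N, so a = 40.555 / 21.7 = 1.8689 m/s².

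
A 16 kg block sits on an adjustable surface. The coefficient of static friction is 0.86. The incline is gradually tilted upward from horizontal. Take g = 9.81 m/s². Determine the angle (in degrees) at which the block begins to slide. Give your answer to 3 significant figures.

At the threshold of sliding, static friction is at its maximum μ_s N and exactly balances the weight component along the incline: mg sin θ = μ_s mg cos θ.
Hence tan θ = μ_s = 0.86, so θ = arctan(0.86) = 40.6955°.

40.7°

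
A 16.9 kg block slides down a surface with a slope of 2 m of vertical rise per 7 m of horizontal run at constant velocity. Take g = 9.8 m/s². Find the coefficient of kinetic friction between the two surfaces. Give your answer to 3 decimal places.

At constant velocity the net force along the incline is zero: mg sin 15.95° = μ mg cos 15.95°.
So μ = tan 15.95° = 0.2747 / 0.9615 = 0.2857.

0.286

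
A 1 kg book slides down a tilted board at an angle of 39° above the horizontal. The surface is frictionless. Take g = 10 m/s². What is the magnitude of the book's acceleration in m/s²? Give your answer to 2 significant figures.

6.3 m/s²

Resolving the weight along the incline: the component pulling the book down the slope is mg sin 39° = 1 × 10 × 0.6293 = 6.293 N, and the normal force is N = mg cos 39° = 1 × 10 × 0.7771 = 7.771 N.
With no friction the net force along the incline is 6.293 N, so a = g sin 39° = 6.293 / 1 = 6.2930 m/s².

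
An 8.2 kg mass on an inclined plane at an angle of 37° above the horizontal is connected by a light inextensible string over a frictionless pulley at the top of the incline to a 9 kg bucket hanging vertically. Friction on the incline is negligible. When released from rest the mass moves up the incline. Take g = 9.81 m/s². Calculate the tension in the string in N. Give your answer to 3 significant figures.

67.4 N

For the mass on the incline: the weight component along the slope is m₁g sin 37° = 8.2 × 9.81 × 0.6018 = 48.410 N and the normal force is N = m₁g cos 37° = 64.244 N.
Newton's second law for the mass (up-slope positive): T − 48.410 = 8.2 a. For the hanging bucket (downward positive): 9 × 9.81 − T = 9 a.
Adding the two equations eliminates T: 39.880 = 17.2 a, so a = 2.3186 m/s².
Then from the hanging bucket's equation, T = 9 × (9.81 − 2.3186) = 67.423 N.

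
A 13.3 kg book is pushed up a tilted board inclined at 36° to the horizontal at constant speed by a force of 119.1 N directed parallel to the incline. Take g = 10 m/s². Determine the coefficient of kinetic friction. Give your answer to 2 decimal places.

At constant speed ΣF = 0 along the incline. The applied 119.1 N acts up the slope; the weight component mg sin 36° = 78.175 N and kinetic friction μN both act down the slope.
So 119.1 = 78.175 + μ × 107.599, giving μ = (119.1 − 78.175) / 107.599 = 0.3803.

0.38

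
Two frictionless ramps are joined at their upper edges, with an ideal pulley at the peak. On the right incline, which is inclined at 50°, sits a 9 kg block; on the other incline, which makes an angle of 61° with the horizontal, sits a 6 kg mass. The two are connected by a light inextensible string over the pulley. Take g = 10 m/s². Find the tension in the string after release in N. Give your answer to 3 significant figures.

Resolve each weight along its own incline: the 9 kg mass has component 9 × 10 × sin 50° = 68.944 N down its slope, and the 6 kg mass has 6 × 10 × sin 61° = 52.477 N down its slope.
The 9 kg side's 68.944 N exceeds the other side's 52.477 N, so that mass slides down and the 6 kg mass slides up. Taking that direction as positive, Newton's second law for the whole system gives 68.944 − 52.477 = (9 + 6) a, so a = 16.467 / 15 = 1.0978 m/s².
For the 6 kg mass (up-slope positive): T − 52.477 = 6 × 1.0978, so T = 59.064 N.

59.1 N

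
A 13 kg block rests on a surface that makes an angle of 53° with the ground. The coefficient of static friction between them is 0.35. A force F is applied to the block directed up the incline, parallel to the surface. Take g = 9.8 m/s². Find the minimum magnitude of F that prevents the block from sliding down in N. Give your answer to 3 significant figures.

74.9 N

The normal force is N = mg cos 53° = 76.671 N. With F at its minimum the block is on the verge of sliding down, so static friction is at its maximum μ_s N = 0.35 × 76.671 = 26.835 N and acts up the slope.
Equilibrium along the incline: F + μ_s N = mg sin 53°, so F = 101.746 − 26.835 = 74.911 N.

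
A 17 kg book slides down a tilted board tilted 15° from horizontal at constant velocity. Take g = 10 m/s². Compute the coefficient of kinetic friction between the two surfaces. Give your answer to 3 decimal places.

At constant velocity the net force along the incline is zero: mg sin 15° = μ mg cos 15°.
So μ = tan 15° = 0.2588 / 0.9659 = 0.2679.

0.268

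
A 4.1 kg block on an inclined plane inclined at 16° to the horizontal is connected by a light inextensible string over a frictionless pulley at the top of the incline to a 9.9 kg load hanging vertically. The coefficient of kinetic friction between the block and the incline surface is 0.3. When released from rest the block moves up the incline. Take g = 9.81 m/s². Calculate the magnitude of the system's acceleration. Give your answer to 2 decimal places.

5.32 m/s²

For the block on the incline: the weight component along the slope is m₁g sin 16° = 4.1 × 9.81 × 0.2756 = 11.085 N and the normal force is N = m₁g cos 16° = 38.663 N.
Kinetic friction opposes the block's motion up the incline: f = μN = 0.3 × 38.663 = 11.599 N acting down the slope.
Newton's second law for the block (up-slope positive): T − 11.085 − 11.599 = 4.1 a. For the hanging load (downward positive): 9.9 × 9.81 − T = 9.9 a.
Adding the two equations eliminates T: 74.435 = 14 a, so a = 5.3168 m/s².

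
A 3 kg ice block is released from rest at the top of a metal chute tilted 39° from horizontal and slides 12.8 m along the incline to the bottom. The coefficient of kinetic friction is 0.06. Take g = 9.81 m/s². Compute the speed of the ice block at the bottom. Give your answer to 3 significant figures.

12.1 m/s

The weight component along the incline is mg sin 39° = 18.521 N and the normal force is N = mg cos 39° = 22.871 N.
Friction up the slope is f = μN = 0.06 × 22.871 = 1.372 N, so the net downslope force is 18.521 − 1.372 = 17.149 N and a = 17.149 / 3 = 5.7163 m/s².
Starting from rest over a distance of 12.8 m, v² = 2aL = 2 × 5.7163 × 12.8 = 146.3373, so v = 12.0970 m/s.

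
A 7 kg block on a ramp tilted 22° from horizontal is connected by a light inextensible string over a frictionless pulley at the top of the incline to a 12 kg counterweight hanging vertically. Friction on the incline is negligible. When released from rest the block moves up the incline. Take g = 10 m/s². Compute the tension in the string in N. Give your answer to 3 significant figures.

60.8 N

For the block on the incline: the weight component along the slope is m₁g sin 22° = 7 × 10 × 0.3746 = 26.222 N and the normal force is N = m₁g cos 22° = 64.903 N.
Newton's second law for the block (up-slope positive): T − 26.222 = 7 a. For the hanging counterweight (downward positive): 12 × 10 − T = 12 a.
Adding the two equations eliminates T: 93.778 = 19 a, so a = 4.9357 m/s².
Then from the hanging counterweight's equation, T = 12 × (10 − 4.9357) = 60.772 N.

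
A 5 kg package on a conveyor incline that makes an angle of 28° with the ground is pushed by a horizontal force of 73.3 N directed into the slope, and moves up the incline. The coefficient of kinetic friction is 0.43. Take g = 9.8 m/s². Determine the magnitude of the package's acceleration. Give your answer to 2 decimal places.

1.66 m/s²

The horizontal push has components F cos 28° = 73.3 × 0.8829 = 64.717 N up the incline and F sin 28° = 73.3 × 0.4695 = 34.414 N pressing into the surface.
The normal force is therefore N = mg cos 28° + F sin 28° = 43.262 + 34.414 = 77.676 N, and kinetic friction down the slope is μN = 0.43 × 77.676 = 33.401 N.
Along the incline: F cos 28° − mg sin 28° − μN = ma, so 64.717 − 23.005 − 33.401 = 5 a, giving a = 1.6622 m/s².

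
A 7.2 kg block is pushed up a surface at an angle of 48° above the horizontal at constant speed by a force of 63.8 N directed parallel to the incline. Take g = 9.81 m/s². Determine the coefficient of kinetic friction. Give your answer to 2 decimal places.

0.24

At constant speed ΣF = 0 along the incline. The applied 63.8 N acts up the slope; the weight component mg sin 48° = 52.490 N and kinetic friction μN both act down the slope.
So 63.8 = 52.490 + μ × 47.262, giving μ = (63.8 − 52.490) / 47.262 = 0.2393.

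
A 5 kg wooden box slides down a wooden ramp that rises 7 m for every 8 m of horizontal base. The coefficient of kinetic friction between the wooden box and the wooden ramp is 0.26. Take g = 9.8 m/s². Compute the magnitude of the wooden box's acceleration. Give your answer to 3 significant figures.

4.54 m/s²

Resolving the weight along the incline: the component pulling the wooden box down the slope is mg sin 41.19° = 5 × 9.8 × 0.6585 = 32.267 N, and the normal force is N = mg cos 41.19° = 5 × 9.8 × 0.7526 = 36.877 N.
Kinetic friction acts up the slope with magnitude f = μN = 0.26 × 36.877 = 9.588 N.
Net force along the incline is 32.267 − 9.588 = 22.679 N, so a = 22.679 / 5 = 4.5358 m/s².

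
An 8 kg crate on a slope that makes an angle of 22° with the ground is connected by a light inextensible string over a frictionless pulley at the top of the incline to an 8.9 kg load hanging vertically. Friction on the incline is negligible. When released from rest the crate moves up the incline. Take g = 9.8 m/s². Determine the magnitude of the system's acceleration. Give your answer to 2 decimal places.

For the crate on the incline: the weight component along the slope is m₁g sin 22° = 8 × 9.8 × 0.3746 = 29.369 N and the normal force is N = m₁g cos 22° = 72.691 N.
Newton's second law for the crate (up-slope positive): T − 29.369 = 8 a. For the hanging load (downward positive): 8.9 × 9.8 − T = 8.9 a.
Adding the two equations eliminates T: 57.851 = 16.9 a, so a = 3.4231 m/s².

3.42 m/s²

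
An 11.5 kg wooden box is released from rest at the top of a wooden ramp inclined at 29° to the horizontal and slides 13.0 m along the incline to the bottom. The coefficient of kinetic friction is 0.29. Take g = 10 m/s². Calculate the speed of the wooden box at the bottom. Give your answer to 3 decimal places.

7.753 m/s

The weight component along the incline is mg sin 29° = 55.753 N and the normal force is N = mg cos 29° = 100.581 N.
Friction up the slope is f = μN = 0.29 × 100.581 = 29.168 N, so the net downslope force is 55.753 − 29.168 = 26.585 N and a = 26.585 / 11.5 = 2.3117 m/s².
Starting from rest over a distance of 13.0 m, v² = 2aL = 2 × 2.3117 × 13.0 = 60.1042, so v = 7.7527 m/s.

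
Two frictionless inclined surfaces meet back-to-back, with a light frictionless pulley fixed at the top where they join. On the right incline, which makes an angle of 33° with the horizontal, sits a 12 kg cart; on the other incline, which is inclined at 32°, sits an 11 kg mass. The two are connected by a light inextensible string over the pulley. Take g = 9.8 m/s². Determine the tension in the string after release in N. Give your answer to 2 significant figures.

Resolve each weight along its own incline: the 12 kg mass has component 12 × 9.8 × sin 33° = 64.050 N down its slope, and the 11 kg mass has 11 × 9.8 × sin 32° = 57.125 N down its slope.
The 12 kg side's 64.050 N exceeds the other side's 57.125 N, so that mass slides down and the 11 kg mass slides up. Taking that direction as positive, Newton's second law for the whole system gives 64.050 − 57.125 = (12 + 11) a, so a = 6.925 / 23 = 0.3011 m/s².
For the 11 kg mass (up-slope positive): T − 57.125 = 11 × 0.3011, so T = 60.437 N.

60 N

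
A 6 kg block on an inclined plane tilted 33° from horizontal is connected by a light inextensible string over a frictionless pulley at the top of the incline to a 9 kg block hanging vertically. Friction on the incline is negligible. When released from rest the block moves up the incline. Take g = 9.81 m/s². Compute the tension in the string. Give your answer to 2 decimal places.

For the block on the incline: the weight component along the slope is m₁g sin 33° = 6 × 9.81 × 0.5446 = 32.055 N and the normal force is N = m₁g cos 33° = 49.364 N.
Newton's second law for the block (up-slope positive): T − 32.055 = 6 a. For the hanging block (downward positive): 9 × 9.81 − T = 9 a.
Adding the two equations eliminates T: 56.235 = 15 a, so a = 3.7490 m/s².
Then from the hanging block's equation, T = 9 × (9.81 − 3.7490) = 54.549 N.

54.55 N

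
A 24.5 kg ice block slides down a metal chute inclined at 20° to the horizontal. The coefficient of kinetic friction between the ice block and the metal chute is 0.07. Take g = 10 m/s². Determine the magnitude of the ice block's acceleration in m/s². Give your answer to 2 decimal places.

2.76 m/s²

Resolving the weight along the incline: the component pulling the ice block down the slope is mg sin 20° = 24.5 × 10 × 0.3420 = 83.790 N, and the normal force is N = mg cos 20° = 24.5 × 10 × 0.9397 = 230.226 N.
Kinetic friction acts up the slope with magnitude f = μN = 0.07 × 230.226 = 16.116 N.
Net force along the incline is 83.790 − 16.116 = 67.674 N, so a = 67.674 / 24.5 = 2.7622 m/s².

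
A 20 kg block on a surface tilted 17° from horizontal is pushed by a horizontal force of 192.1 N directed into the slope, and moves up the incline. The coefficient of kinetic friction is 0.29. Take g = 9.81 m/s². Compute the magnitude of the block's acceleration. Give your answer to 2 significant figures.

The horizontal push has components F cos 17° = 192.1 × 0.9563 = 183.705 N up the incline and F sin 17° = 192.1 × 0.2924 = 56.170 N pressing into the surface.
The normal force is therefore N = mg cos 17° + F sin 17° = 187.626 + 56.170 = 243.796 N, and kinetic friction down the slope is μN = 0.29 × 243.796 = 70.701 N.
Along the incline: F cos 17° − mg sin 17° − μN = ma, so 183.705 − 57.369 − 70.701 = 20 a, giving a = 2.7818 m/s².

2.8 m/s²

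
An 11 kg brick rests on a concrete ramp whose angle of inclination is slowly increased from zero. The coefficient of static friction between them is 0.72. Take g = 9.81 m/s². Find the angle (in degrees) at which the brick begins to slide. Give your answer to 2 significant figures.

At the threshold of sliding, static friction is at its maximum μ_s N and exactly balances the weight component along the incline: mg sin θ = μ_s mg cos θ.
Hence tan θ = μ_s = 0.72, so θ = arctan(0.72) = 35.7539°.

36°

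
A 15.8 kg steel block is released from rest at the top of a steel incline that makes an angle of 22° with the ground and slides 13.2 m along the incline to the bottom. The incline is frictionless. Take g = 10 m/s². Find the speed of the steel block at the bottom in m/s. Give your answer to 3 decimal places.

The weight component along the incline is mg sin 22° = 59.188 N and the normal force is N = mg cos 22° = 146.495 N.
With no friction, a = g sin 22° = 3.7461 m/s².
Starting from rest over a distance of 13.2 m, v² = 2aL = 2 × 3.7461 × 13.2 = 98.8970, so v = 9.9447 m/s.

9.945 m/s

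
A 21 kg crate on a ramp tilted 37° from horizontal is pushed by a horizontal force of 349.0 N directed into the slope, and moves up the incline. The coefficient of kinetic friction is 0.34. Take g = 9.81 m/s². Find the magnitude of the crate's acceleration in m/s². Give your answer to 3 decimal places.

The horizontal push has components F cos 37° = 349.0 × 0.7986 = 278.711 N up the incline and F sin 37° = 349.0 × 0.6018 = 210.028 N pressing into the surface.
The normal force is therefore N = mg cos 37° + F sin 37° = 164.520 + 210.028 = 374.548 N, and kinetic friction down the slope is μN = 0.34 × 374.548 = 127.346 N.
Along the incline: F cos 37° − mg sin 37° − μN = ma, so 278.711 − 123.977 − 127.346 = 21 a, giving a = 1.3042 m/s².

1.304 m/s²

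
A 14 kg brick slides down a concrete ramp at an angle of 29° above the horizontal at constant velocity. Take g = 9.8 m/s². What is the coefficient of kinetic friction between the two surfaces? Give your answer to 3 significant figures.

0.554

At constant velocity the net force along the incline is zero: mg sin 29° = μ mg cos 29°.
So μ = tan 29° = 0.4848 / 0.8746 = 0.5543.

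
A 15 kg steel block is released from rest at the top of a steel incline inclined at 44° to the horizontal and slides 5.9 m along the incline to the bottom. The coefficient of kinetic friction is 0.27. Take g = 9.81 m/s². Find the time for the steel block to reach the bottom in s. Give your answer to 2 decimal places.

The weight component along the incline is mg sin 44° = 102.219 N and the normal force is N = mg cos 44° = 105.851 N.
Friction up the slope is f = μN = 0.27 × 105.851 = 28.580 N, so the net downslope force is 102.219 − 28.580 = 73.639 N and a = 73.639 / 15 = 4.9093 m/s².
Starting from rest, L = ½at², so t = √(2L/a) = √(2 × 5.9 / 4.9093) = 1.5504 s.

1.55 s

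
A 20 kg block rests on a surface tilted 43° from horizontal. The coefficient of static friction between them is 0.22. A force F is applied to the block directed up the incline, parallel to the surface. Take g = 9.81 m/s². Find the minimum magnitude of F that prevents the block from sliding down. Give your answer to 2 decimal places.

102.24 N

The normal force is N = mg cos 43° = 143.492 N. With F at its minimum the block is on the verge of sliding down, so static friction is at its maximum μ_s N = 0.22 × 143.492 = 31.568 N and acts up the slope.
Equilibrium along the incline: F + μ_s N = mg sin 43°, so F = 133.808 − 31.568 = 102.240 N.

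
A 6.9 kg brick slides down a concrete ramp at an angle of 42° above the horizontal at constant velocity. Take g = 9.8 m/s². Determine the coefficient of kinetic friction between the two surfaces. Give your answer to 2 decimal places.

0.90

At constant velocity the net force along the incline is zero: mg sin 42° = μ mg cos 42°.
So μ = tan 42° = 0.6691 / 0.7431 = 0.9004.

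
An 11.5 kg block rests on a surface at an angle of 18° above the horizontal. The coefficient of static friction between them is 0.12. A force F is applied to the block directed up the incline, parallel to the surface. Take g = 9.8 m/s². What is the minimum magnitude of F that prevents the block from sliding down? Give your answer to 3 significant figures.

The normal force is N = mg cos 18° = 107.184 N. With F at its minimum the block is on the verge of sliding down, so static friction is at its maximum μ_s N = 0.12 × 107.184 = 12.862 N and acts up the slope.
Equilibrium along the incline: F + μ_s N = mg sin 18°, so F = 34.826 − 12.862 = 21.964 N.

22.0 N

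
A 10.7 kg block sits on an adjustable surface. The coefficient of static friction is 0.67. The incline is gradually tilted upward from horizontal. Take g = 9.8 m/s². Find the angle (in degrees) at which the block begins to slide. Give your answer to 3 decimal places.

At the threshold of sliding, static friction is at its maximum μ_s N and exactly balances the weight component along the incline: mg sin θ = μ_s mg cos θ.
Hence tan θ = μ_s = 0.67, so θ = arctan(0.67) = 33.8221°.

33.822°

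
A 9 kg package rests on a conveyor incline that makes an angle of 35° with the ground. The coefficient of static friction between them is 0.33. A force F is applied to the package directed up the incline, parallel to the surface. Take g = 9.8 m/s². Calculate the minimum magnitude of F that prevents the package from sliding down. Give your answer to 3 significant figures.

26.7 N

The normal force is N = mg cos 35° = 72.249 N. With F at its minimum the package is on the verge of sliding down, so static friction is at its maximum μ_s N = 0.33 × 72.249 = 23.842 N and acts up the slope.
Equilibrium along the incline: F + μ_s N = mg sin 35°, so F = 50.589 − 23.842 = 26.747 N.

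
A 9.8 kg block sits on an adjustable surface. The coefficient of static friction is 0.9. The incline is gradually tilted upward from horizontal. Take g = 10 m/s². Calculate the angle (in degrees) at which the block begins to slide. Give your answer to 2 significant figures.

At the threshold of sliding, static friction is at its maximum μ_s N and exactly balances the weight component along the incline: mg sin θ = μ_s mg cos θ.
Hence tan θ = μ_s = 0.9, so θ = arctan(0.9) = 41.9872°.

42°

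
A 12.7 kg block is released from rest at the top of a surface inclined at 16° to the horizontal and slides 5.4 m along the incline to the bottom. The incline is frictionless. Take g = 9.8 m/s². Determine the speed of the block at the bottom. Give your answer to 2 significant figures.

5.4 m/s

The weight component along the incline is mg sin 16° = 34.306 N and the normal force is N = mg cos 16° = 119.639 N.
With no friction, a = g sin 16° = 2.7012 m/s².
Starting from rest over a distance of 5.4 m, v² = 2aL = 2 × 2.7012 × 5.4 = 29.1730, so v = 5.4012 m/s.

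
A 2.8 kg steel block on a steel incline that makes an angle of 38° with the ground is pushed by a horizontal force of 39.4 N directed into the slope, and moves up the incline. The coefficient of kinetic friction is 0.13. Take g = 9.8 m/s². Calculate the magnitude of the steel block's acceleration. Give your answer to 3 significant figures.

The horizontal push has components F cos 38° = 39.4 × 0.7880 = 31.047 N up the incline and F sin 38° = 39.4 × 0.6157 = 24.259 N pressing into the surface.
The normal force is therefore N = mg cos 38° + F sin 38° = 21.623 + 24.259 = 45.882 N, and kinetic friction down the slope is μN = 0.13 × 45.882 = 5.965 N.
Along the incline: F cos 38° − mg sin 38° − μN = ma, so 31.047 − 16.895 − 5.965 = 2.8 a, giving a = 2.9239 m/s².

2.92 m/s²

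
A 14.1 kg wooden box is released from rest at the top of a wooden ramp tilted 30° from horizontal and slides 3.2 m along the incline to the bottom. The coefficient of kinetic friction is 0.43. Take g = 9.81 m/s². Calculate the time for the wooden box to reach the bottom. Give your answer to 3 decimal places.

The weight component along the incline is mg sin 30° = 69.160 N and the normal force is N = mg cos 30° = 119.789 N.
Friction up the slope is f = μN = 0.43 × 119.789 = 51.509 N, so the net downslope force is 69.160 − 51.509 = 17.651 N and a = 17.651 / 14.1 = 1.2518 m/s².
Starting from rest, L = ½at², so t = √(2L/a) = √(2 × 3.2 / 1.2518) = 2.2611 s.

2.261 s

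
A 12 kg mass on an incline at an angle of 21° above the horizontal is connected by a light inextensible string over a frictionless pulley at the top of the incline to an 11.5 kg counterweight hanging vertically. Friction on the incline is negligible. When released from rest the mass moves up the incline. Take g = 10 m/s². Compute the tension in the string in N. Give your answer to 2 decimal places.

79.77 N

For the mass on the incline: the weight component along the slope is m₁g sin 21° = 12 × 10 × 0.3584 = 43.008 N and the normal force is N = m₁g cos 21° = 112.030 N.
Newton's second law for the mass (up-slope positive): T − 43.008 = 12 a. For the hanging counterweight (downward positive): 11.5 × 10 − T = 11.5 a.
Adding the two equations eliminates T: 71.992 = 23.5 a, so a = 3.0635 m/s².
Then from the hanging counterweight's equation, T = 11.5 × (10 − 3.0635) = 79.770 N.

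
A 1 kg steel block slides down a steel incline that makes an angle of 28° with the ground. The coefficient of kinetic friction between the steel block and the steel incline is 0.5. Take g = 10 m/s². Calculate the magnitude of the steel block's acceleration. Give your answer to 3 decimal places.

Resolving the weight along the incline: the component pulling the steel block down the slope is mg sin 28° = 1 × 10 × 0.4695 = 4.695 N, and the normal force is N = mg cos 28° = 1 × 10 × 0.8829 = 8.829 N.
Kinetic friction acts up the slope with magnitude f = μN = 0.5 × 8.829 = 4.415 N.
Net force along the incline is 4.695 − 4.415 = 0.280 N, so a = 0.280 / 1 = 0.2800 m/s².

0.280 m/s²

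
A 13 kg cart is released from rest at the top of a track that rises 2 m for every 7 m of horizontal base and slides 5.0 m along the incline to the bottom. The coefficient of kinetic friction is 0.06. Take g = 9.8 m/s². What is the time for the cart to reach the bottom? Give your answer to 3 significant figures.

The weight component along the incline is mg sin 15.95° = 34.999 N and the normal force is N = mg cos 15.95° = 122.498 N.
Friction up the slope is f = μN = 0.06 × 122.498 = 7.350 N, so the net downslope force is 34.999 − 7.350 = 27.649 N and a = 27.649 / 13 = 2.1268 m/s².
Starting from rest, L = ½at², so t = √(2L/a) = √(2 × 5.0 / 2.1268) = 2.1684 s.

2.17 s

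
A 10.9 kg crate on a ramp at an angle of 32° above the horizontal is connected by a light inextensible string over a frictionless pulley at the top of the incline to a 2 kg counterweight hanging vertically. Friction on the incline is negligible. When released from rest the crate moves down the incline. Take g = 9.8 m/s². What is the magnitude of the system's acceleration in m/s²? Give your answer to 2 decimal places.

For the crate on the incline: the weight component along the slope is m₁g sin 32° = 10.9 × 9.8 × 0.5299 = 56.604 N and the normal force is N = m₁g cos 32° = 90.588 N.
Newton's second law for the crate (down-slope positive): 56.604 − T = 10.9 a. For the hanging counterweight (upward positive): T − 2 × 9.8 = 2 a.
Adding the two equations eliminates T: 37.004 = 12.9 a, so a = 2.8685 m/s².

2.87 m/s²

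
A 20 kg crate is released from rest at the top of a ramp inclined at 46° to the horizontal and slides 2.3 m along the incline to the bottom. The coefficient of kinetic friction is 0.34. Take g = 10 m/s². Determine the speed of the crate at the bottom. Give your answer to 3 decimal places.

The weight component along the incline is mg sin 46° = 143.868 N and the normal force is N = mg cos 46° = 138.932 N.
Friction up the slope is f = μN = 0.34 × 138.932 = 47.237 N, so the net downslope force is 143.868 − 47.237 = 96.631 N and a = 96.631 / 20 = 4.8316 m/s².
Starting from rest over a distance of 2.3 m, v² = 2aL = 2 × 4.8316 × 2.3 = 22.2254, so v = 4.7144 m/s.

4.714 m/s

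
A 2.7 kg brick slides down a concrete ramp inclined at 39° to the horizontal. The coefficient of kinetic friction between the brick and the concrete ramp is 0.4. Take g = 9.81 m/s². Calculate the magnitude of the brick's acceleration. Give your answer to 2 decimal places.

Resolving the weight along the incline: the component pulling the brick down the slope is mg sin 39° = 2.7 × 9.81 × 0.6293 = 16.668 N, and the normal force is N = mg cos 39° = 2.7 × 9.81 × 0.7771 = 20.583 N.
Kinetic friction acts up the slope with magnitude f = μN = 0.4 × 20.583 = 8.233 N.
Net force along the incline is 16.668 − 8.233 = 8.435 N, so a = 8.435 / 2.7 = 3.1241 m/s².

3.12 m/s²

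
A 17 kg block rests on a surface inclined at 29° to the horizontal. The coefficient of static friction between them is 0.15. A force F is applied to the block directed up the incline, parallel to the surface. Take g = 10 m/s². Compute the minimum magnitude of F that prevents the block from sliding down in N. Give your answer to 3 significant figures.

The normal force is N = mg cos 29° = 148.685 N. With F at its minimum the block is on the verge of sliding down, so static friction is at its maximum μ_s N = 0.15 × 148.685 = 22.303 N and acts up the slope.
Equilibrium along the incline: F + μ_s N = mg sin 29°, so F = 82.418 − 22.303 = 60.115 N.

60.1 N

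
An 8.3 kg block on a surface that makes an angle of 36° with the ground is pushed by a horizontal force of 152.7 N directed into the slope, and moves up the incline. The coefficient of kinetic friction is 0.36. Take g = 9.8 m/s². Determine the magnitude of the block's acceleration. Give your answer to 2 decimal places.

2.38 m/s²

The horizontal push has components F cos 36° = 152.7 × 0.8090 = 123.534 N up the incline and F sin 36° = 152.7 × 0.5878 = 89.757 N pressing into the surface.
The normal force is therefore N = mg cos 36° + F sin 36° = 65.804 + 89.757 = 155.561 N, and kinetic friction down the slope is μN = 0.36 × 155.561 = 56.002 N.
Along the incline: F cos 36° − mg sin 36° − μN = ma, so 123.534 − 47.812 − 56.002 = 8.3 a, giving a = 2.3759 m/s².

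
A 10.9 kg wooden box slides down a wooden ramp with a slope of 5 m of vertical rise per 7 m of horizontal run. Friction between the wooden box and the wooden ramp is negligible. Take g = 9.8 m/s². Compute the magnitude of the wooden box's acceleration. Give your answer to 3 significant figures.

5.70 m/s²

Resolving the weight along the incline: the component pulling the wooden box down the slope is mg sin 35.54° = 10.9 × 9.8 × 0.5812 = 62.084 N, and the normal force is N = mg cos 35.54° = 10.9 × 9.8 × 0.8137 = 86.919 N.
With no friction the net force along the incline is 62.084 N, so a = g sin 35.54° = 62.084 / 10.9 = 5.6958 m/s².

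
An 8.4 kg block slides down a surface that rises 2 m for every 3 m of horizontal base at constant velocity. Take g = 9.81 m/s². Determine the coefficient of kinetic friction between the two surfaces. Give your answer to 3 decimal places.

0.667

At constant velocity the net force along the incline is zero: mg sin 33.69° = μ mg cos 33.69°.
So μ = tan 33.69° = 0.5547 / 0.8321 = 0.6666.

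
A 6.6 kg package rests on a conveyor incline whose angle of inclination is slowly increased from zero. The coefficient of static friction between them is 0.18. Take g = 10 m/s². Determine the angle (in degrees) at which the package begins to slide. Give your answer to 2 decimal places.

10.20°

At the threshold of sliding, static friction is at its maximum μ_s N and exactly balances the weight component along the incline: mg sin θ = μ_s mg cos θ.
Hence tan θ = μ_s = 0.18, so θ = arctan(0.18) = 10.2040°.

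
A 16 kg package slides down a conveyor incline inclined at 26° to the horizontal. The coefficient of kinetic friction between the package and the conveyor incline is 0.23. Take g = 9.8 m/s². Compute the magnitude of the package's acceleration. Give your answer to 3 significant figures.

Resolving the weight along the incline: the component pulling the package down the slope is mg sin 26° = 16 × 9.8 × 0.4384 = 68.741 N, and the normal force is N = mg cos 26° = 16 × 9.8 × 0.8988 = 140.932 N.
Kinetic friction acts up the slope with magnitude f = μN = 0.23 × 140.932 = 32.414 N.
Net force along the incline is 68.741 − 32.414 = 36.327 N, so a = 36.327 / 16 = 2.2704 m/s².

2.27 m/s²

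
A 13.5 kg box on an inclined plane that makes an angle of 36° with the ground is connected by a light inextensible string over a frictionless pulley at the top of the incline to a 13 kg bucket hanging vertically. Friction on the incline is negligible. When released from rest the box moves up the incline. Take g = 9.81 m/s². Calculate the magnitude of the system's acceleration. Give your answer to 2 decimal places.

For the box on the incline: the weight component along the slope is m₁g sin 36° = 13.5 × 9.81 × 0.5878 = 77.845 N and the normal force is N = m₁g cos 36° = 107.142 N.
Newton's second law for the box (up-slope positive): T − 77.845 = 13.5 a. For the hanging bucket (downward positive): 13 × 9.81 − T = 13 a.
Adding the two equations eliminates T: 49.685 = 26.5 a, so a = 1.8749 m/s².

1.87 m/s²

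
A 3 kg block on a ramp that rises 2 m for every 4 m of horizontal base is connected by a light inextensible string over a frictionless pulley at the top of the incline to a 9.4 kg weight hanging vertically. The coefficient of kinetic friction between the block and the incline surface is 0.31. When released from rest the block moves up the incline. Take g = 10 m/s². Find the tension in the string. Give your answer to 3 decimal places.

For the block on the incline: the weight component along the slope is m₁g sin 26.57° = 3 × 10 × 0.4472 = 13.416 N and the normal force is N = m₁g cos 26.57° = 26.833 N.
Kinetic friction opposes the block's motion up the incline: f = μN = 0.31 × 26.833 = 8.318 N acting down the slope.
Newton's second law for the block (up-slope positive): T − 13.416 − 8.318 = 3 a. For the hanging weight (downward positive): 9.4 × 10 − T = 9.4 a.
Adding the two equations eliminates T: 72.266 = 12.4 a, so a = 5.8279 m/s².
Then from the hanging weight's equation, T = 9.4 × (10 − 5.8279) = 39.218 N.

39.218 N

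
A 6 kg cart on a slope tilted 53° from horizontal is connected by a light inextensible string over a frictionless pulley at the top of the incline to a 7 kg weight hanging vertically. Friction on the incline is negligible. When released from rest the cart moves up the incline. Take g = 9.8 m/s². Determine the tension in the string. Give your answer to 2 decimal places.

For the cart on the incline: the weight component along the slope is m₁g sin 53° = 6 × 9.8 × 0.7986 = 46.958 N and the normal force is N = m₁g cos 53° = 35.387 N.
Newton's second law for the cart (up-slope positive): T − 46.958 = 6 a. For the hanging weight (downward positive): 7 × 9.8 − T = 7 a.
Adding the two equations eliminates T: 21.642 = 13 a, so a = 1.6648 m/s².
Then from the hanging weight's equation, T = 7 × (9.8 − 1.6648) = 56.946 N.

56.95 N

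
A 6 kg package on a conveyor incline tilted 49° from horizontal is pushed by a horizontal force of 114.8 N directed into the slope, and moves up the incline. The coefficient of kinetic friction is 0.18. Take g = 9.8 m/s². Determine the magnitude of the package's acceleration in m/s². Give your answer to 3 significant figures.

1.40 m/s²

The horizontal push has components F cos 49° = 114.8 × 0.6561 = 75.320 N up the incline and F sin 49° = 114.8 × 0.7547 = 86.640 N pressing into the surface.
The normal force is therefore N = mg cos 49° + F sin 49° = 38.579 + 86.640 = 125.219 N, and kinetic friction down the slope is μN = 0.18 × 125.219 = 22.539 N.
Along the incline: F cos 49° − mg sin 49° − μN = ma, so 75.320 − 44.376 − 22.539 = 6 a, giving a = 1.4008 m/s².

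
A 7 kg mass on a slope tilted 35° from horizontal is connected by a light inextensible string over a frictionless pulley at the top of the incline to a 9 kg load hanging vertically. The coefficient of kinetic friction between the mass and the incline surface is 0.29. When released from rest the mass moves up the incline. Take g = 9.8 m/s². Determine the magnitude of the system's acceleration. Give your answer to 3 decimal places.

2.035 m/s²

For the mass on the incline: the weight component along the slope is m₁g sin 35° = 7 × 9.8 × 0.5736 = 39.349 N and the normal force is N = m₁g cos 35° = 56.194 N.
Kinetic friction opposes the mass's motion up the incline: f = μN = 0.29 × 56.194 = 16.296 N acting down the slope.
Newton's second law for the mass (up-slope positive): T − 39.349 − 16.296 = 7 a. For the hanging load (downward positive): 9 × 9.8 − T = 9 a.
Adding the two equations eliminates T: 32.555 = 16 a, so a = 2.0347 m/s².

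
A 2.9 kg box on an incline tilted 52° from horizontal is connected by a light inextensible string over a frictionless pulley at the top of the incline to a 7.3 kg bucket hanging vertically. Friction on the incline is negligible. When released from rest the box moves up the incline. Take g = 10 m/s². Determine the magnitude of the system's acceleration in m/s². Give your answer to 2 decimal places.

For the box on the incline: the weight component along the slope is m₁g sin 52° = 2.9 × 10 × 0.7880 = 22.852 N and the normal force is N = m₁g cos 52° = 17.854 N.
Newton's second law for the box (up-slope positive): T − 22.852 = 2.9 a. For the hanging bucket (downward positive): 7.3 × 10 − T = 7.3 a.
Adding the two equations eliminates T: 50.148 = 10.2 a, so a = 4.9165 m/s².

4.92 m/s²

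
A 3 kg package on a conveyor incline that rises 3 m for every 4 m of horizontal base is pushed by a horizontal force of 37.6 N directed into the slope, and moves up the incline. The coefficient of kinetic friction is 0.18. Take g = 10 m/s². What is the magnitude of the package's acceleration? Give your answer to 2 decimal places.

1.23 m/s²

The horizontal push has components F cos 36.87° = 37.6 × 0.8000 = 30.080 N up the incline and F sin 36.87° = 37.6 × 0.6000 = 22.560 N pressing into the surface.
The normal force is therefore N = mg cos 36.87° + F sin 36.87° = 24.000 + 22.560 = 46.560 N, and kinetic friction down the slope is μN = 0.18 × 46.560 = 8.381 N.
Along the incline: F cos 36.87° − mg sin 36.87° − μN = ma, so 30.080 − 18.000 − 8.381 = 3 a, giving a = 1.2330 m/s².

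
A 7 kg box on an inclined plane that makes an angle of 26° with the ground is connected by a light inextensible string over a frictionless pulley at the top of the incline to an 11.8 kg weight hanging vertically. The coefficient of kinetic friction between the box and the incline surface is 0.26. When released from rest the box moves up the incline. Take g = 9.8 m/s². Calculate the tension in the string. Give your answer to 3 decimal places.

For the box on the incline: the weight component along the slope is m₁g sin 26° = 7 × 9.8 × 0.4384 = 30.074 N and the normal force is N = m₁g cos 26° = 61.657 N.
Kinetic friction opposes the box's motion up the incline: f = μN = 0.26 × 61.657 = 16.031 N acting down the slope.
Newton's second law for the box (up-slope positive): T − 30.074 − 16.031 = 7 a. For the hanging weight (downward positive): 11.8 × 9.8 − T = 11.8 a.
Adding the two equations eliminates T: 69.535 = 18.8 a, so a = 3.6987 m/s².
Then from the hanging weight's equation, T = 11.8 × (9.8 − 3.6987) = 71.995 N.

71.995 N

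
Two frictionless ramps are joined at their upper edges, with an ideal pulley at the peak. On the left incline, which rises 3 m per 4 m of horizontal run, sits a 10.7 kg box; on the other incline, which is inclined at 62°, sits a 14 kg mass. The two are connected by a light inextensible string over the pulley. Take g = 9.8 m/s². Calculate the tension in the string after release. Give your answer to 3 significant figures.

88.1 N

Resolve each weight along its own incline: the 10.7 kg mass has component 10.7 × 9.8 × sin 36.87° = 62.916 N down its slope, and the 14 kg mass has 14 × 9.8 × sin 62° = 121.140 N down its slope.
The 14 kg side's 121.140 N exceeds the other side's 62.916 N, so that mass slides down and the 10.7 kg mass slides up. Taking that direction as positive, Newton's second law for the whole system gives 121.140 − 62.916 = (10.7 + 14) a, so a = 58.224 / 24.7 = 2.3572 m/s².
For the 10.7 kg mass (up-slope positive): T − 62.916 = 10.7 × 2.3572, so T = 88.138 N.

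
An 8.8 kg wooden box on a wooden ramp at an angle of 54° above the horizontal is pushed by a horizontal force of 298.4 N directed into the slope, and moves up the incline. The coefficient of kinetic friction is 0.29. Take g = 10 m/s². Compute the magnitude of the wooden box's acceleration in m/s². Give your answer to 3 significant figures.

2.18 m/s²

The horizontal push has components F cos 54° = 298.4 × 0.5878 = 175.400 N up the incline and F sin 54° = 298.4 × 0.8090 = 241.406 N pressing into the surface.
The normal force is therefore N = mg cos 54° + F sin 54° = 51.726 + 241.406 = 293.132 N, and kinetic friction down the slope is μN = 0.29 × 293.132 = 85.008 N.
Along the incline: F cos 54° − mg sin 54° − μN = ma, so 175.400 − 71.192 − 85.008 = 8.8 a, giving a = 2.1818 m/s².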